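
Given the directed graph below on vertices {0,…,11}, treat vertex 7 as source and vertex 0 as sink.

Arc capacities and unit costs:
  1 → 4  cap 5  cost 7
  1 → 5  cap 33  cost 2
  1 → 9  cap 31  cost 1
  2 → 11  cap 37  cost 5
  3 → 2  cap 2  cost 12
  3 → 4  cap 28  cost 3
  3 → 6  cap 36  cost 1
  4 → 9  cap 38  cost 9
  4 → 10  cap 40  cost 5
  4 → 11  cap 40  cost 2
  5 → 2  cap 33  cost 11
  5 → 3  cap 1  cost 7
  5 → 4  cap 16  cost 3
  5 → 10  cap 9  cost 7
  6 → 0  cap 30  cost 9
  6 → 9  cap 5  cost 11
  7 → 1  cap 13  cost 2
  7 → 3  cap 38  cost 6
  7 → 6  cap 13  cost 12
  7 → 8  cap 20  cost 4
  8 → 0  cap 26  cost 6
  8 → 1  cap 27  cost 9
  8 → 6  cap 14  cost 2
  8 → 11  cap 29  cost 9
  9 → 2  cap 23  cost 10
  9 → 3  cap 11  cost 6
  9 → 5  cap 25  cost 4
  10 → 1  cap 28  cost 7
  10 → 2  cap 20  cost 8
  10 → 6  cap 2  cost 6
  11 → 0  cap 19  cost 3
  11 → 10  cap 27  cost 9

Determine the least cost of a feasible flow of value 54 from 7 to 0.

Minimum cost for 54 units: 680

shortest-cost path #1: 7→8→0 push 20 @ unit cost 10 (adds 200)
shortest-cost path #2: 7→1→5→4→11→0 push 13 @ unit cost 12 (adds 156)
shortest-cost path #3: 7→3→4→11→0 push 6 @ unit cost 14 (adds 84)
shortest-cost path #4: 7→3→6→0 push 15 @ unit cost 16 (adds 240)
total cost = 680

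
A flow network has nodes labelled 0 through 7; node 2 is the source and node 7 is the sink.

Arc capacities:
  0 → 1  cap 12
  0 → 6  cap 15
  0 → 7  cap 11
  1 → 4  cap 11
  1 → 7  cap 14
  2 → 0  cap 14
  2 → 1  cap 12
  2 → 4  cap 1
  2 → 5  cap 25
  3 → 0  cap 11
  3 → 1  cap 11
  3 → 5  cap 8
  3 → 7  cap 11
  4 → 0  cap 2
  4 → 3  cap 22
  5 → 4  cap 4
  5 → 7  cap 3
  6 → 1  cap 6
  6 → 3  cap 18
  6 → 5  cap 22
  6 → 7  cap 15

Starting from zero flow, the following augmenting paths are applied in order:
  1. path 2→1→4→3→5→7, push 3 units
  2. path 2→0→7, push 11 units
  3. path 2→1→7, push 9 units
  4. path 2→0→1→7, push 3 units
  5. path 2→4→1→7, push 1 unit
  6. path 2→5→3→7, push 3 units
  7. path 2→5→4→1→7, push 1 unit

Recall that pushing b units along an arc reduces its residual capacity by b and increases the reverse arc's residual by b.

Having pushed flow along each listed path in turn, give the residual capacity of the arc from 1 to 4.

Residual capacity of (1,4): 10

after path 1 (2→1→4→3→5→7, push 3): res(1,4)=8
after path 2 (2→0→7, push 11): res(1,4)=8
after path 3 (2→1→7, push 9): res(1,4)=8
after path 4 (2→0→1→7, push 3): res(1,4)=8
after path 5 (2→4→1→7, push 1): res(1,4)=9
after path 6 (2→5→3→7, push 3): res(1,4)=9
after path 7 (2→5→4→1→7, push 1): res(1,4)=10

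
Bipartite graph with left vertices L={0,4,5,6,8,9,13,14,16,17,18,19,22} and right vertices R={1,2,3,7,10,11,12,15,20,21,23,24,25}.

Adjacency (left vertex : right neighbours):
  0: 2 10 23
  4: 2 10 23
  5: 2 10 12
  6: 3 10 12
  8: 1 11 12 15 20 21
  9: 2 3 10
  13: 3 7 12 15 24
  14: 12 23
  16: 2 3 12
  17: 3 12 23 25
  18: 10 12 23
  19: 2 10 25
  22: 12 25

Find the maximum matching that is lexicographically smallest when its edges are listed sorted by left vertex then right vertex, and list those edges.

Lex-smallest maximum matching: {(0,2), (4,10), (5,12), (6,3), (8,1), (13,7), (14,23), (17,25)}

|M| = 8 (so the lex-smallest maximum matching has 8 edges)
process left vertices in ascending order; for each, take the smallest-labelled available neighbour that still permits 8 edges overall, or leave it unmatched if none does
lex-smallest matching: {0-2, 4-10, 5-12, 6-3, 8-1, 13-7, 14-23, 17-25}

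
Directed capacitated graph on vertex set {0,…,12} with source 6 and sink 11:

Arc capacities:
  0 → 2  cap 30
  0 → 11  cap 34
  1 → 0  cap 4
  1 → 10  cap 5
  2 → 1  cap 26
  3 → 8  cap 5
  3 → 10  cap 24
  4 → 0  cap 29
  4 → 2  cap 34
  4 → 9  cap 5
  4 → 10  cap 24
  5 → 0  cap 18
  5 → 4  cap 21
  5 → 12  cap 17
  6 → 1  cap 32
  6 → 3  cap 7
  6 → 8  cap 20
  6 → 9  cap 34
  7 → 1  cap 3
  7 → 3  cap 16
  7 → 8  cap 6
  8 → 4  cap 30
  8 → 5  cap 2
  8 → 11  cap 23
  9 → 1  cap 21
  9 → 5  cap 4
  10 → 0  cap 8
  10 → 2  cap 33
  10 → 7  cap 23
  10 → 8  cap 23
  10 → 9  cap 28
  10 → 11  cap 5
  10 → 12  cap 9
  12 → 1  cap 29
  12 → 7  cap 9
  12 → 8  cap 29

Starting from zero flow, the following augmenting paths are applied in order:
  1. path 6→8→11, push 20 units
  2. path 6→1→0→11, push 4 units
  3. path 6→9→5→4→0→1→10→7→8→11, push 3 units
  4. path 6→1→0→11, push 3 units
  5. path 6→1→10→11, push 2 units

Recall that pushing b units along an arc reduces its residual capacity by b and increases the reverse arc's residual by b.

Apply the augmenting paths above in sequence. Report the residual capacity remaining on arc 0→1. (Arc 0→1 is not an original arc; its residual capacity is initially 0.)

Residual capacity of (0,1): 4

after path 1 (6→8→11, push 20): res(0,1)=0
after path 2 (6→1→0→11, push 4): res(0,1)=4
after path 3 (6→9→5→4→0→1→10→7→8→11, push 3): res(0,1)=1
after path 4 (6→1→0→11, push 3): res(0,1)=4
after path 5 (6→1→10→11, push 2): res(0,1)=4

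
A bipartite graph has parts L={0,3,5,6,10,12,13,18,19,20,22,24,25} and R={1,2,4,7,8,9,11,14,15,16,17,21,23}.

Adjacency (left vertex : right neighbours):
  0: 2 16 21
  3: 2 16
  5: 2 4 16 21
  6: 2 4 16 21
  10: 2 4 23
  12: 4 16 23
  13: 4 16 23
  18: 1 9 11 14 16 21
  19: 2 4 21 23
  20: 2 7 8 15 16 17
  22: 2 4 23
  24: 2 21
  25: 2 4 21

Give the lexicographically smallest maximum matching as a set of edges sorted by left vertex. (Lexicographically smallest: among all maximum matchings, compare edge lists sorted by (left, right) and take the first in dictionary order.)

Lex-smallest maximum matching: {(0,2), (3,16), (5,4), (6,21), (10,23), (18,1), (20,7)}

|M| = 7 (so the lex-smallest maximum matching has 7 edges)
process left vertices in ascending order; for each, take the smallest-labelled available neighbour that still permits 7 edges overall, or leave it unmatched if none does
lex-smallest matching: {0-2, 3-16, 5-4, 6-21, 10-23, 18-1, 20-7}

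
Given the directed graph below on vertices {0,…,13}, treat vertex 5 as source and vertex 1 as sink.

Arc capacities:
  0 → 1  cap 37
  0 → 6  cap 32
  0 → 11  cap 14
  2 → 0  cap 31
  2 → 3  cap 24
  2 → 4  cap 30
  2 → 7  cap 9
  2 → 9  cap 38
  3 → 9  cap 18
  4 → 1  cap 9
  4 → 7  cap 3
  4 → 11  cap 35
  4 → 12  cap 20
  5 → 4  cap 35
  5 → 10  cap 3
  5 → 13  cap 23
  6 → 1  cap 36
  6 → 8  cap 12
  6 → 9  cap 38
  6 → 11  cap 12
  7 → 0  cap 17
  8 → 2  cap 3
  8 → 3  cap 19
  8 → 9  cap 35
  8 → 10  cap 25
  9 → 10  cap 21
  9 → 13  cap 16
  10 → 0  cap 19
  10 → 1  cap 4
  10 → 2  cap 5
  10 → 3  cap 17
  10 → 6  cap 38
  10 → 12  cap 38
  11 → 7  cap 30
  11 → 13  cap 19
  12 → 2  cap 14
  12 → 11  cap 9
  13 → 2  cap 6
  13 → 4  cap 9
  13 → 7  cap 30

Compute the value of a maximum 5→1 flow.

augment #1: 5→4→1 bottleneck 9, total now 9
augment #2: 5→10→1 bottleneck 3, total now 12
augment #3: 5→4→7→0→1 bottleneck 3, total now 15
augment #4: 5→13→2→0→1 bottleneck 6, total now 21
augment #5: 5→13→7→0→1 bottleneck 14, total now 35
augment #6: 5→4→12→2→0→1 bottleneck 14, total now 49

Maximum flow value: 49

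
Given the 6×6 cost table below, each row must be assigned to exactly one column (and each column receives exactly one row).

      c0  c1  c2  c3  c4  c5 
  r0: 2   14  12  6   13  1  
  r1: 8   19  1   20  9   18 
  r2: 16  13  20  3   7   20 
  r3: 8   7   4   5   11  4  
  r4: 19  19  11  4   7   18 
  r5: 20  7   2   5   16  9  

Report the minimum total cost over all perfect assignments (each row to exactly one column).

optimal assignment: row0→col0 (cost 2), row1→col2 (cost 1), row2→col3 (cost 3), row3→col5 (cost 4), row4→col4 (cost 7), row5→col1 (cost 7)
total = 2 + 1 + 3 + 4 + 7 + 7 = 24

Minimum assignment cost: 24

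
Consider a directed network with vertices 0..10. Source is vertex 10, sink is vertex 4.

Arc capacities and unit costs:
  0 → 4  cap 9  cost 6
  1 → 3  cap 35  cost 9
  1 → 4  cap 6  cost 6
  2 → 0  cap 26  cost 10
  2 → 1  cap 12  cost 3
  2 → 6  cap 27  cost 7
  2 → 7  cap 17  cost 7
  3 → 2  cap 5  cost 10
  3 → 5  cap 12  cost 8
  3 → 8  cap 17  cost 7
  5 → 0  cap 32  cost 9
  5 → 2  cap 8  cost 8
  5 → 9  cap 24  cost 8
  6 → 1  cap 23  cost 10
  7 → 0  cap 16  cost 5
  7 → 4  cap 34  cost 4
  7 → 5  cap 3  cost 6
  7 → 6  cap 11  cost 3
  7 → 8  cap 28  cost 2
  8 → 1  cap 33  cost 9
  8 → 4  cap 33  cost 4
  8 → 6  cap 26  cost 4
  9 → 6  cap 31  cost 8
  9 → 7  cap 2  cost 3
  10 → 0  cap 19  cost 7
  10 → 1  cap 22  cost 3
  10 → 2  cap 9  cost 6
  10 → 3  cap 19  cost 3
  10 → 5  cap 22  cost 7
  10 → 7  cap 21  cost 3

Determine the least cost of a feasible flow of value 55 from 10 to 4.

Minimum cost for 55 units: 590

shortest-cost path #1: 10→7→4 push 21 @ unit cost 7 (adds 147)
shortest-cost path #2: 10→1→4 push 6 @ unit cost 9 (adds 54)
shortest-cost path #3: 10→0→4 push 9 @ unit cost 13 (adds 117)
shortest-cost path #4: 10→3→8→4 push 17 @ unit cost 14 (adds 238)
shortest-cost path #5: 10→2→7→4 push 2 @ unit cost 17 (adds 34)
total cost = 590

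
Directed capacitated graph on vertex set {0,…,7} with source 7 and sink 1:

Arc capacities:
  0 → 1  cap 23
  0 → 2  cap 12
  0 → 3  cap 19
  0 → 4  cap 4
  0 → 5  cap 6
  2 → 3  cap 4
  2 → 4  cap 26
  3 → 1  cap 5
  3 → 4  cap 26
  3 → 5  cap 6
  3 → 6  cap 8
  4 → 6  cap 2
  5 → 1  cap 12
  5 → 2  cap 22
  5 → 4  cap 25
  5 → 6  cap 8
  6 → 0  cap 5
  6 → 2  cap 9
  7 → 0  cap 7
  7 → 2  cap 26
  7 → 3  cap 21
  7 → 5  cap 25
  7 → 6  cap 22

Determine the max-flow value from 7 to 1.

augment #1: 7→0→1 bottleneck 7, total now 7
augment #2: 7→3→1 bottleneck 5, total now 12
augment #3: 7→5→1 bottleneck 12, total now 24
augment #4: 7→6→0→1 bottleneck 5, total now 29

Maximum flow value: 29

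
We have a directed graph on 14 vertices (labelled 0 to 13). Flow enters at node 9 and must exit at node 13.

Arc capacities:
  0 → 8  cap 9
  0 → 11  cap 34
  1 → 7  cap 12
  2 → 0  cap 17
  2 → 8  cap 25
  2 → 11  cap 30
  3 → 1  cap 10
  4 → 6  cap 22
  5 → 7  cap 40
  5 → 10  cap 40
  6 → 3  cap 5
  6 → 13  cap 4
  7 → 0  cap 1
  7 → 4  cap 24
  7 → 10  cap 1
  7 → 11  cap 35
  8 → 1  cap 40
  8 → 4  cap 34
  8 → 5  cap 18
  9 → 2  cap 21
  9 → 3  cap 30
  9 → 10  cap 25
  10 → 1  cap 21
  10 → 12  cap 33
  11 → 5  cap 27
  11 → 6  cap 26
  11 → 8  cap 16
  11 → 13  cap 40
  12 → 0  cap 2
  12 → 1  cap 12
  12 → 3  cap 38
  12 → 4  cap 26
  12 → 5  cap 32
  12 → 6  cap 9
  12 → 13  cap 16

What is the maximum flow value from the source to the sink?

Maximum flow value: 56

augment #1: 9→2→11→13 bottleneck 21, total now 21
augment #2: 9→10→12→13 bottleneck 16, total now 37
augment #3: 9→10→12→6→13 bottleneck 4, total now 41
augment #4: 9→3→1→7→11→13 bottleneck 10, total now 51
augment #5: 9→10→1→7→11→13 bottleneck 2, total now 53
augment #6: 9→10→12→0→11→13 bottleneck 2, total now 55
augment #7: 9→10→12→5→7→11→13 bottleneck 1, total now 56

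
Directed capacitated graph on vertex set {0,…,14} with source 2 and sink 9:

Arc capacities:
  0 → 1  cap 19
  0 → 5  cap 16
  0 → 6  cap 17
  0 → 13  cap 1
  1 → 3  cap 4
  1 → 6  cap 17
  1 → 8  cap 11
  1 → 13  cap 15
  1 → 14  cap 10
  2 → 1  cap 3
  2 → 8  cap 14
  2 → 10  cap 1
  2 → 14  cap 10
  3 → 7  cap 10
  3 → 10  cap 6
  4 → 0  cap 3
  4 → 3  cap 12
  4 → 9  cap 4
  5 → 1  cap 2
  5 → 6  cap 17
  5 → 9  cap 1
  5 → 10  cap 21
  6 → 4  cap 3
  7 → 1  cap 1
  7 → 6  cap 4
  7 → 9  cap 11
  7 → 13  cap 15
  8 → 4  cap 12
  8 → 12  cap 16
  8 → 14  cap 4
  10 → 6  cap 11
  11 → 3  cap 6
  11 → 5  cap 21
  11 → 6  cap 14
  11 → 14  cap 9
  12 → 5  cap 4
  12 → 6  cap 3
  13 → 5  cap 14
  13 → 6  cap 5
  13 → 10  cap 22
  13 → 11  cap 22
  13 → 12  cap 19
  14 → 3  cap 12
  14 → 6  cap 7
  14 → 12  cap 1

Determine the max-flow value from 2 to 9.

Maximum flow value: 15

augment #1: 2→8→4→9 bottleneck 4, total now 4
augment #2: 2→1→3→7→9 bottleneck 3, total now 7
augment #3: 2→8→12→5→9 bottleneck 1, total now 8
augment #4: 2→14→3→7→9 bottleneck 7, total now 15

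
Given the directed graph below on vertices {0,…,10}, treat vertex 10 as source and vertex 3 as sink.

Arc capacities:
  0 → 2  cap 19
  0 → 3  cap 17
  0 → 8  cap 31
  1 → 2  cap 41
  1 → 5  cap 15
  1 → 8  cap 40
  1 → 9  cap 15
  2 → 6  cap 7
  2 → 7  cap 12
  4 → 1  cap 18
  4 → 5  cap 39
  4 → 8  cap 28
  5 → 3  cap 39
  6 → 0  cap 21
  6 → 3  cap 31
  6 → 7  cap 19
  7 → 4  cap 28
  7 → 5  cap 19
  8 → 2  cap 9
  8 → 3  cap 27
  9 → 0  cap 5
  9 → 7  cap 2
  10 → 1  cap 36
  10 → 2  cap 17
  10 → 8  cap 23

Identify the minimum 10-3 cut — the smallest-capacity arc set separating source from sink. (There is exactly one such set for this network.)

augment #1: 10→8→3 push 23
augment #2: 10→1→5→3 push 15
augment #3: 10→1→8→3 push 4
augment #4: 10→2→6→3 push 7
augment #5: 10→1→9→0→3 push 5
augment #6: 10→2→7→5→3 push 10
augment #7: 10→1→2→7→5→3 push 2
augment #8: 10→1→9→7→5→3 push 2
max flow = 68; residual-reachable set from 10 gives S-side
cut edges (S→T): {(1,5), (2,6), (2,7), (8,3), (9,0), (9,7)} total cap 68

Min-cut arcs: {(1,5), (2,6), (2,7), (8,3), (9,0), (9,7)} (total capacity 68)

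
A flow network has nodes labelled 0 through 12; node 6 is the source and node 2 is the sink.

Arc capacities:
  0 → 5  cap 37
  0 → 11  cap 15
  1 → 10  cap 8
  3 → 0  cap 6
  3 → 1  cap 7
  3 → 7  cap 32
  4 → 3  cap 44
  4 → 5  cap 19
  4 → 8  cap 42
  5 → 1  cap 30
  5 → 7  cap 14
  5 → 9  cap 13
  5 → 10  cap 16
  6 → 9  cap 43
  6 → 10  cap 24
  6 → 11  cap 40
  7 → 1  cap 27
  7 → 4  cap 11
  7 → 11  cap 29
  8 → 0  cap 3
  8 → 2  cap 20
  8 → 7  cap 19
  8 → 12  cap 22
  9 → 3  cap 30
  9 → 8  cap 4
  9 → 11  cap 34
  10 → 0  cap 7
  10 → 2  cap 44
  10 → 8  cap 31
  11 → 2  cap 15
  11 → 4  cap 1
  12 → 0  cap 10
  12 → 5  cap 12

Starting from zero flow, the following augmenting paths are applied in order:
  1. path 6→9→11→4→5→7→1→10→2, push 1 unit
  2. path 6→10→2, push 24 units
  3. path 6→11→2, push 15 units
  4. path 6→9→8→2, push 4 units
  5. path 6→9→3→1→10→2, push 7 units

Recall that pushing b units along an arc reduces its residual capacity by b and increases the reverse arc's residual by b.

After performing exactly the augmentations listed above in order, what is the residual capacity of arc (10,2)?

Residual capacity of (10,2): 12

after path 1 (6→9→11→4→5→7→1→10→2, push 1): res(10,2)=43
after path 2 (6→10→2, push 24): res(10,2)=19
after path 3 (6→11→2, push 15): res(10,2)=19
after path 4 (6→9→8→2, push 4): res(10,2)=19
after path 5 (6→9→3→1→10→2, push 7): res(10,2)=12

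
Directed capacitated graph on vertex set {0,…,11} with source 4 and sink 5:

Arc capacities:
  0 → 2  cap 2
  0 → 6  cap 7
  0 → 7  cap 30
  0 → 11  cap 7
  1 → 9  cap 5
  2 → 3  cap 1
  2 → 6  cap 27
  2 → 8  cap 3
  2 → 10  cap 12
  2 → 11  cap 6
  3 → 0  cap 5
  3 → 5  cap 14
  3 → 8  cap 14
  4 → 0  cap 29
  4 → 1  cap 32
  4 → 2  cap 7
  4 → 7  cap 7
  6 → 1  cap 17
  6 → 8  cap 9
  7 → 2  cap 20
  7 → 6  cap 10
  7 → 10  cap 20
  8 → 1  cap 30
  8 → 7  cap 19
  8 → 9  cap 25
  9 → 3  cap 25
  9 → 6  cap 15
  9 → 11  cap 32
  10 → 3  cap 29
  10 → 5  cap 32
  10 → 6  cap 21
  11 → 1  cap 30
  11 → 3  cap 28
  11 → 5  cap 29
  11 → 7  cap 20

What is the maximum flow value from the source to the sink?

Maximum flow value: 48

augment #1: 4→0→11→5 bottleneck 7, total now 7
augment #2: 4→2→3→5 bottleneck 1, total now 8
augment #3: 4→2→10→5 bottleneck 6, total now 14
augment #4: 4→7→10→5 bottleneck 7, total now 21
augment #5: 4→0→2→10→5 bottleneck 2, total now 23
augment #6: 4→0→7→10→5 bottleneck 13, total now 36
augment #7: 4→1→9→3→5 bottleneck 5, total now 41
augment #8: 4→0→7→2→10→5 bottleneck 4, total now 45
augment #9: 4→0→7→2→11→5 bottleneck 3, total now 48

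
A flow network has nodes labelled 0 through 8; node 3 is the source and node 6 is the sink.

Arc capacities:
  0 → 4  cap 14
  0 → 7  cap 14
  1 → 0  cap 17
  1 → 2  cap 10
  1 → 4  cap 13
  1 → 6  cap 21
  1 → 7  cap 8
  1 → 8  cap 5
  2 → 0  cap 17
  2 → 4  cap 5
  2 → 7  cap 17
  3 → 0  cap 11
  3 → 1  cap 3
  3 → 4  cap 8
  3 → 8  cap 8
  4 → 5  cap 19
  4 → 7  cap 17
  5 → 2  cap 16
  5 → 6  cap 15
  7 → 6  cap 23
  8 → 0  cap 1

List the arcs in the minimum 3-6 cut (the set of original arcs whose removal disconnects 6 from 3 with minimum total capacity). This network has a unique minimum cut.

Min-cut arcs: {(3,0), (3,1), (3,4), (8,0)} (total capacity 23)

augment #1: 3→1→6 push 3
augment #2: 3→0→7→6 push 11
augment #3: 3→4→5→6 push 8
augment #4: 3→8→0→7→6 push 1
max flow = 23; residual-reachable set from 3 gives S-side
cut edges (S→T): {(3,0), (3,1), (3,4), (8,0)} total cap 23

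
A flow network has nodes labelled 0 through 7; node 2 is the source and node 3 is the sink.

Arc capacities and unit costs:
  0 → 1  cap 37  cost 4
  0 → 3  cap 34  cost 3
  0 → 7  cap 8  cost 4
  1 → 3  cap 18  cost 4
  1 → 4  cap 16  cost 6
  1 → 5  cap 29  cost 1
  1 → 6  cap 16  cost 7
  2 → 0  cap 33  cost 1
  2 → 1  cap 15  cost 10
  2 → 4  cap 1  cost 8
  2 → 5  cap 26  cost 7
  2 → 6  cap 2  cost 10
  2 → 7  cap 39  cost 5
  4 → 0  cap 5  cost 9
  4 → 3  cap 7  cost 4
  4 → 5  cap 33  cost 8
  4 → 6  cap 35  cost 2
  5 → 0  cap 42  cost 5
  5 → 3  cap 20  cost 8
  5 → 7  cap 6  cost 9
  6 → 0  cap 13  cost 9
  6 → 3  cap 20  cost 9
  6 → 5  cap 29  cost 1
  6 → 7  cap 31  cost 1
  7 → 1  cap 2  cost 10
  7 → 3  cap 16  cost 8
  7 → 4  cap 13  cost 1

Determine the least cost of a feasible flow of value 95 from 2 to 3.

shortest-cost path #1: 2→0→3 push 33 @ unit cost 4 (adds 132)
shortest-cost path #2: 2→7→4→3 push 7 @ unit cost 10 (adds 70)
shortest-cost path #3: 2→7→3 push 16 @ unit cost 13 (adds 208)
shortest-cost path #4: 2→1→3 push 15 @ unit cost 14 (adds 210)
shortest-cost path #5: 2→5→3 push 20 @ unit cost 15 (adds 300)
shortest-cost path #6: 2→5→0→3 push 1 @ unit cost 15 (adds 15)
shortest-cost path #7: 2→7→4→6→3 push 3 @ unit cost 17 (adds 51)
total cost = 986

Minimum cost for 95 units: 986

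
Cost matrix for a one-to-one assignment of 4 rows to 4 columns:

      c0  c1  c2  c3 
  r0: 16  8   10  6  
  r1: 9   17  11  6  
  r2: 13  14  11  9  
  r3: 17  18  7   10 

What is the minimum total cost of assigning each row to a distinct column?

Minimum assignment cost: 33

optimal assignment: row0→col1 (cost 8), row1→col0 (cost 9), row2→col3 (cost 9), row3→col2 (cost 7)
total = 8 + 9 + 9 + 7 = 33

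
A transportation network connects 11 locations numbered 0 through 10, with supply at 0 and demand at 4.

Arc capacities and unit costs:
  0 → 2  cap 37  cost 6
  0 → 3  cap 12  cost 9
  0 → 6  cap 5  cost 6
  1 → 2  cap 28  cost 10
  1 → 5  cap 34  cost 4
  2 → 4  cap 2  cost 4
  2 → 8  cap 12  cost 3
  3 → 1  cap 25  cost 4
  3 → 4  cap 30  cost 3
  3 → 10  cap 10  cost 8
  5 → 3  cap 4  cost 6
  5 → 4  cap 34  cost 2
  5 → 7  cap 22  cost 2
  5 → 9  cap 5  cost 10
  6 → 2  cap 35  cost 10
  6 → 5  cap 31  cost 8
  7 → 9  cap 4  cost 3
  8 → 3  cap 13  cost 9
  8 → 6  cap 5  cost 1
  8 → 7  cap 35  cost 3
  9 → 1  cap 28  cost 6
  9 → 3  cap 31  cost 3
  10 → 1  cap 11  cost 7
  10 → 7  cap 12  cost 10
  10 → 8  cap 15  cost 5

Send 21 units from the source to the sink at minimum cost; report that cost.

Minimum cost for 21 units: 284

shortest-cost path #1: 0→2→4 push 2 @ unit cost 10 (adds 20)
shortest-cost path #2: 0→3→4 push 12 @ unit cost 12 (adds 144)
shortest-cost path #3: 0→6→5→4 push 5 @ unit cost 16 (adds 80)
shortest-cost path #4: 0→2→8→6→5→4 push 2 @ unit cost 20 (adds 40)
total cost = 284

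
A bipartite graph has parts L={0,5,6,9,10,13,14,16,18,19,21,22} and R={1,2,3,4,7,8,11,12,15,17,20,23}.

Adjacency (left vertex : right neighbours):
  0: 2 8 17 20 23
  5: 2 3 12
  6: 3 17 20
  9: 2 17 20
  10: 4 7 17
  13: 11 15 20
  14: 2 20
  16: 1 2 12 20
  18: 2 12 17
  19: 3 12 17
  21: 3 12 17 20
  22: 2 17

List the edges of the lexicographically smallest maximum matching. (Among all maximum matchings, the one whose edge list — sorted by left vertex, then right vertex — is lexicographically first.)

Lex-smallest maximum matching: {(0,8), (5,2), (6,3), (9,17), (10,4), (13,11), (14,20), (16,1), (18,12)}

|M| = 9 (so the lex-smallest maximum matching has 9 edges)
process left vertices in ascending order; for each, take the smallest-labelled available neighbour that still permits 9 edges overall, or leave it unmatched if none does
lex-smallest matching: {0-8, 5-2, 6-3, 9-17, 10-4, 13-11, 14-20, 16-1, 18-12}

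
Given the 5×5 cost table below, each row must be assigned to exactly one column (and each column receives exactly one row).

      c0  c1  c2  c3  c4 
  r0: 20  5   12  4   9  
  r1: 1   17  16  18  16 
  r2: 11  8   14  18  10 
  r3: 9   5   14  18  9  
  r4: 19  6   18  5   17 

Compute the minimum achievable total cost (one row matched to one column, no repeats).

optimal assignment: row0→col2 (cost 12), row1→col0 (cost 1), row2→col4 (cost 10), row3→col1 (cost 5), row4→col3 (cost 5)
total = 12 + 1 + 10 + 5 + 5 = 33

Minimum assignment cost: 33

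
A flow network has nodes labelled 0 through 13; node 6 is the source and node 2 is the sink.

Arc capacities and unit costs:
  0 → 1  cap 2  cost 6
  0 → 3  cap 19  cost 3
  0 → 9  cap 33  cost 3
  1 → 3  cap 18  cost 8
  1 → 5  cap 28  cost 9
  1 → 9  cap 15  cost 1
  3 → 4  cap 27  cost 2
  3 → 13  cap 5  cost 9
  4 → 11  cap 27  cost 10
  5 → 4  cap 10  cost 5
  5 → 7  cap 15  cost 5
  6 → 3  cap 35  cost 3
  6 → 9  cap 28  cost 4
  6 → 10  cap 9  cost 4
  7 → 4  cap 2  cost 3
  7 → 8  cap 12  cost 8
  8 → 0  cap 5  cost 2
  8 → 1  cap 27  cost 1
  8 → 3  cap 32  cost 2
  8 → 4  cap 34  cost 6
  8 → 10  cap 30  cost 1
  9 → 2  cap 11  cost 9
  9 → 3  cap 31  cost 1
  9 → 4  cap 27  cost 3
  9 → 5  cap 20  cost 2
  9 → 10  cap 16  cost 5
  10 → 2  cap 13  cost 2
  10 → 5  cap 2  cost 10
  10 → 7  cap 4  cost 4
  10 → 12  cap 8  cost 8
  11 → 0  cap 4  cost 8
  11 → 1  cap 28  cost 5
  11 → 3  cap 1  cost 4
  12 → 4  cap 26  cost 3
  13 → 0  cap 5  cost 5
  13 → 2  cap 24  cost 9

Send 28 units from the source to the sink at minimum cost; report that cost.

Minimum cost for 28 units: 325

shortest-cost path #1: 6→10→2 push 9 @ unit cost 6 (adds 54)
shortest-cost path #2: 6→9→10→2 push 4 @ unit cost 11 (adds 44)
shortest-cost path #3: 6→9→2 push 11 @ unit cost 13 (adds 143)
shortest-cost path #4: 6→3→13→2 push 4 @ unit cost 21 (adds 84)
total cost = 325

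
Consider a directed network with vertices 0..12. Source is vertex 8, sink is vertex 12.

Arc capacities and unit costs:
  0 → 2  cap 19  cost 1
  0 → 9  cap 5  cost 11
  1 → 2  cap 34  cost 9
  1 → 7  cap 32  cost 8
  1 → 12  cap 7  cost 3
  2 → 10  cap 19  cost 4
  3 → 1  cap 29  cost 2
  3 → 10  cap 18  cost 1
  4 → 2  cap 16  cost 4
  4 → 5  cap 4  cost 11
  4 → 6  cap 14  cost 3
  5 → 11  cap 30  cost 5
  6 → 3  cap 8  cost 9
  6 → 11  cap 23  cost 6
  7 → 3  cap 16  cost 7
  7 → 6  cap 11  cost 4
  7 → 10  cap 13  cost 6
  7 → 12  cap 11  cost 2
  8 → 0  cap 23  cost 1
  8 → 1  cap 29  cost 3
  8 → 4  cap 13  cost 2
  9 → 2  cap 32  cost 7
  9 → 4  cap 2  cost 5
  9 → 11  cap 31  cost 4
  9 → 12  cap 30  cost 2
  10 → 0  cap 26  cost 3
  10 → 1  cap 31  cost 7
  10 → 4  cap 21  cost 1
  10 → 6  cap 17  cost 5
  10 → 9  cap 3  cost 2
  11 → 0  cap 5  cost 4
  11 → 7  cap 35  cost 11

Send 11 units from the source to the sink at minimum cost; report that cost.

Minimum cost for 11 units: 85

shortest-cost path #1: 8→1→12 push 7 @ unit cost 6 (adds 42)
shortest-cost path #2: 8→0→2→10→9→12 push 3 @ unit cost 10 (adds 30)
shortest-cost path #3: 8→1→7→12 push 1 @ unit cost 13 (adds 13)
total cost = 85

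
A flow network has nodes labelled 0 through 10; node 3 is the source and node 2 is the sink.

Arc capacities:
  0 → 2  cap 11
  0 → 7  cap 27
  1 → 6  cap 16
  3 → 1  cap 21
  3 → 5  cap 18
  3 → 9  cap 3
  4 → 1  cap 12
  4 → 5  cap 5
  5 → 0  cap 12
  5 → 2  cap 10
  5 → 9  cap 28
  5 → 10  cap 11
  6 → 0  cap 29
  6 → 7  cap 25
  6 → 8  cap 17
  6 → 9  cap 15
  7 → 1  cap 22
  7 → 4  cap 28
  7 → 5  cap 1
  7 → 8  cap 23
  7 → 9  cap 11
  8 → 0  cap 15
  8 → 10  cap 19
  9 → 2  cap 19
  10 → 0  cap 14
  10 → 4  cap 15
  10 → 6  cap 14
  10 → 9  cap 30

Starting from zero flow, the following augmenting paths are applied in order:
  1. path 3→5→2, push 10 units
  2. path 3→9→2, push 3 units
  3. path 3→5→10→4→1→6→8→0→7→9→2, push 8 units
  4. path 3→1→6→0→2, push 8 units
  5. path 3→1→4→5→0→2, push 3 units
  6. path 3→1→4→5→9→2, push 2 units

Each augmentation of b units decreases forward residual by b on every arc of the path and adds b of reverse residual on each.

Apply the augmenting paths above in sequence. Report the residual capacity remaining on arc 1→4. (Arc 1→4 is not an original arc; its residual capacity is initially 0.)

after path 1 (3→5→2, push 10): res(1,4)=0
after path 2 (3→9→2, push 3): res(1,4)=0
after path 3 (3→5→10→4→1→6→8→0→7→9→2, push 8): res(1,4)=8
after path 4 (3→1→6→0→2, push 8): res(1,4)=8
after path 5 (3→1→4→5→0→2, push 3): res(1,4)=5
after path 6 (3→1→4→5→9→2, push 2): res(1,4)=3

Residual capacity of (1,4): 3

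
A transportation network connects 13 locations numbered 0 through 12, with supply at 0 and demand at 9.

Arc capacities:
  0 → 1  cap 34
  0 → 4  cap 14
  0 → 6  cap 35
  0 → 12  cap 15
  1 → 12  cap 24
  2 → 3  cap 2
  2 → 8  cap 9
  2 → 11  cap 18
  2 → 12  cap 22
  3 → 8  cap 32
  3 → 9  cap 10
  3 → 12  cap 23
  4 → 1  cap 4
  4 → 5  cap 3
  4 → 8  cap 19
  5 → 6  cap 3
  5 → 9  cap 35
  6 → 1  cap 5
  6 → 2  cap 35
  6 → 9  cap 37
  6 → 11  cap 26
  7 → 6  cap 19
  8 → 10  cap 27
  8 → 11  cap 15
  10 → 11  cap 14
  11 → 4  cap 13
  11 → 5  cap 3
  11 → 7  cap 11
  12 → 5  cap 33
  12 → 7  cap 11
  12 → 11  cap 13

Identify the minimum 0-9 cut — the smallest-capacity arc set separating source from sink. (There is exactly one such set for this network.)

Min-cut arcs: {(2,3), (5,9), (6,9)} (total capacity 74)

augment #1: 0→6→9 push 35
augment #2: 0→4→5→9 push 3
augment #3: 0→12→5→9 push 15
augment #4: 0→1→12→5→9 push 17
augment #5: 0→1→12→5→6→9 push 1
augment #6: 0→1→12→7→6→9 push 1
augment #7: 0→1→12→7→6→2→3→9 push 2
max flow = 74; residual-reachable set from 0 gives S-side
cut edges (S→T): {(2,3), (5,9), (6,9)} total cap 74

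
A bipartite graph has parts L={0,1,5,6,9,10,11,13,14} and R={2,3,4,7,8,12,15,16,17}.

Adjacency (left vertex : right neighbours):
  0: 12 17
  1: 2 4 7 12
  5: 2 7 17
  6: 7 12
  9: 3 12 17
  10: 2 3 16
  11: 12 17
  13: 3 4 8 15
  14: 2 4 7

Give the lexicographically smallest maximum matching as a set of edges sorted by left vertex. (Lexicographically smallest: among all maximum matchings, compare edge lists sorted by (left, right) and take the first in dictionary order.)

|M| = 8 (so the lex-smallest maximum matching has 8 edges)
process left vertices in ascending order; for each, take the smallest-labelled available neighbour that still permits 8 edges overall, or leave it unmatched if none does
lex-smallest matching: {0-12, 1-2, 5-7, 9-3, 10-16, 11-17, 13-8, 14-4}

Lex-smallest maximum matching: {(0,12), (1,2), (5,7), (9,3), (10,16), (11,17), (13,8), (14,4)}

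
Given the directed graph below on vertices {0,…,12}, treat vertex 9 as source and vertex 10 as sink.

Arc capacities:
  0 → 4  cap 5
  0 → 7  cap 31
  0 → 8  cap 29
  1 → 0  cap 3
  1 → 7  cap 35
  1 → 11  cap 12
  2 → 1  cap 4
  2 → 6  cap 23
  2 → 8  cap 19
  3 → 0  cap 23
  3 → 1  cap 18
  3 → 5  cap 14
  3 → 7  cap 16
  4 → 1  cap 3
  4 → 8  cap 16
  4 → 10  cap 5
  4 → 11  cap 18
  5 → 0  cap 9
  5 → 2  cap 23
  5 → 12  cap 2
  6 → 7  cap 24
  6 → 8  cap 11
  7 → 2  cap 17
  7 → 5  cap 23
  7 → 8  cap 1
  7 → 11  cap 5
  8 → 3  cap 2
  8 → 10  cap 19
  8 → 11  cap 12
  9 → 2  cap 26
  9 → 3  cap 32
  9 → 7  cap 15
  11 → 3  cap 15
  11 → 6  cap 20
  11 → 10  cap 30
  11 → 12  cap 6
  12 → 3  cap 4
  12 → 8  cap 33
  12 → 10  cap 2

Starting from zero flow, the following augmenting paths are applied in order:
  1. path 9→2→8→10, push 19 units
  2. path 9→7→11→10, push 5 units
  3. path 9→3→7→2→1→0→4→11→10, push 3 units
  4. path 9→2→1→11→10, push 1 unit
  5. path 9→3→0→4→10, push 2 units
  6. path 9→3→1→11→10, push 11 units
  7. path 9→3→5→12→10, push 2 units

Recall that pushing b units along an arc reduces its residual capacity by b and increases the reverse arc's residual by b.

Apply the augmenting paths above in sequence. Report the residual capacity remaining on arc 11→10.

after path 1 (9→2→8→10, push 19): res(11,10)=30
after path 2 (9→7→11→10, push 5): res(11,10)=25
after path 3 (9→3→7→2→1→0→4→11→10, push 3): res(11,10)=22
after path 4 (9→2→1→11→10, push 1): res(11,10)=21
after path 5 (9→3→0→4→10, push 2): res(11,10)=21
after path 6 (9→3→1→11→10, push 11): res(11,10)=10
after path 7 (9→3→5→12→10, push 2): res(11,10)=10

Residual capacity of (11,10): 10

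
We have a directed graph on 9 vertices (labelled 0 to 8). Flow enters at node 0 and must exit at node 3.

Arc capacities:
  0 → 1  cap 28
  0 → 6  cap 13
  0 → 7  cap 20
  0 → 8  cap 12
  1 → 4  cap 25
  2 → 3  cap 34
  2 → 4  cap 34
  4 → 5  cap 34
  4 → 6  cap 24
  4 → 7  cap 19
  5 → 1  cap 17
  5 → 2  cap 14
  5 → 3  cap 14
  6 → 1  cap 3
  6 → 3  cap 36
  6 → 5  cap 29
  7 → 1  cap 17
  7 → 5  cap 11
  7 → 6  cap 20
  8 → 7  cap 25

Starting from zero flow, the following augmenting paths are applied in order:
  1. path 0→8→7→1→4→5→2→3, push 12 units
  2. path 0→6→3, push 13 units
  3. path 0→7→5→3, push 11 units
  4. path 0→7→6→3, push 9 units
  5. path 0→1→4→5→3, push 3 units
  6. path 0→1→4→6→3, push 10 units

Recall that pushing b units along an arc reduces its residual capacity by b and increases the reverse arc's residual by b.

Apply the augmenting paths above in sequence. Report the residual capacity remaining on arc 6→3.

after path 1 (0→8→7→1→4→5→2→3, push 12): res(6,3)=36
after path 2 (0→6→3, push 13): res(6,3)=23
after path 3 (0→7→5→3, push 11): res(6,3)=23
after path 4 (0→7→6→3, push 9): res(6,3)=14
after path 5 (0→1→4→5→3, push 3): res(6,3)=14
after path 6 (0→1→4→6→3, push 10): res(6,3)=4

Residual capacity of (6,3): 4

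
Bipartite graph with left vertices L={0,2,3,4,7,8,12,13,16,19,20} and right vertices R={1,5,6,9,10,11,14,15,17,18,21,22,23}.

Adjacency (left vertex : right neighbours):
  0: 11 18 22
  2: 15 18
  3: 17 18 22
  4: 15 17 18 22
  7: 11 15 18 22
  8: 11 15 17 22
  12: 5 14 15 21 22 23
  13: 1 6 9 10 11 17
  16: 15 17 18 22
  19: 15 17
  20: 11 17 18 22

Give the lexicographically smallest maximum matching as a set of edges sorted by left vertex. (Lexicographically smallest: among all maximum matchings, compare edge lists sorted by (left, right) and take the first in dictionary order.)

|M| = 7 (so the lex-smallest maximum matching has 7 edges)
process left vertices in ascending order; for each, take the smallest-labelled available neighbour that still permits 7 edges overall, or leave it unmatched if none does
lex-smallest matching: {0-11, 2-15, 3-17, 4-18, 7-22, 12-5, 13-1}

Lex-smallest maximum matching: {(0,11), (2,15), (3,17), (4,18), (7,22), (12,5), (13,1)}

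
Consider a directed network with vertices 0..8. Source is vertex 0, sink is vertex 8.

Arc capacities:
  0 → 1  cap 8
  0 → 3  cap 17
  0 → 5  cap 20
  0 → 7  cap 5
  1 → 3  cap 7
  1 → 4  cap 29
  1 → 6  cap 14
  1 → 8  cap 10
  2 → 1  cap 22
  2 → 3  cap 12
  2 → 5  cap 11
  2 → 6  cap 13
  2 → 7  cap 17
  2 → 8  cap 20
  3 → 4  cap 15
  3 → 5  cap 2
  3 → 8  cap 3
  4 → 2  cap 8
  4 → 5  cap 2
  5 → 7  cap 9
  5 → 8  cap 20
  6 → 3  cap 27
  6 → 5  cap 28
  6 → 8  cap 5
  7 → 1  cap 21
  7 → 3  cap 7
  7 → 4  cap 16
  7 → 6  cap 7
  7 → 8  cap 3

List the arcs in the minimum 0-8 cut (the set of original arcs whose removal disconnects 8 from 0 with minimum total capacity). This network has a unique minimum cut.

Min-cut arcs: {(0,1), (0,5), (0,7), (3,5), (3,8), (4,2), (4,5)} (total capacity 48)

augment #1: 0→1→8 push 8
augment #2: 0→3→8 push 3
augment #3: 0→5→8 push 20
augment #4: 0→7→8 push 3
augment #5: 0→7→1→8 push 2
augment #6: 0→3→4→2→8 push 8
augment #7: 0→3→5→7→6→8 push 2
augment #8: 0→3→4→5→7→6→8 push 2
max flow = 48; residual-reachable set from 0 gives S-side
cut edges (S→T): {(0,1), (0,5), (0,7), (3,5), (3,8), (4,2), (4,5)} total cap 48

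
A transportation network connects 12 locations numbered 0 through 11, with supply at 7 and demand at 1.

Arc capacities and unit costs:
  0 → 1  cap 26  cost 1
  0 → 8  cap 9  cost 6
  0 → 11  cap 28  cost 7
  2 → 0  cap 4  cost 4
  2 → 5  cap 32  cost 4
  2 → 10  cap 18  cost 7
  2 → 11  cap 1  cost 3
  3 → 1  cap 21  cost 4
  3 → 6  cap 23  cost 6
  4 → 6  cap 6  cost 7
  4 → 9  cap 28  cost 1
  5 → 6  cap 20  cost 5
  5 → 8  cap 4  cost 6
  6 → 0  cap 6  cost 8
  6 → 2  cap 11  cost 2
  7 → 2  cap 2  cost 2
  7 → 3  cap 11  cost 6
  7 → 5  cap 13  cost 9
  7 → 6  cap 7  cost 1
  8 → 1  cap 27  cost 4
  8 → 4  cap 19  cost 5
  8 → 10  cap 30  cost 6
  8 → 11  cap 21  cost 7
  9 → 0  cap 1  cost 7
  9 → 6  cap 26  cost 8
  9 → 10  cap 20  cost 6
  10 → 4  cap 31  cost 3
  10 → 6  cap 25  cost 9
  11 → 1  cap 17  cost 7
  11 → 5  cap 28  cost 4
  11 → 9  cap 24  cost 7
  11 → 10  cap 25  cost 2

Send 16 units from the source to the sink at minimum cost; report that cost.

shortest-cost path #1: 7→2→0→1 push 2 @ unit cost 7 (adds 14)
shortest-cost path #2: 7→6→2→0→1 push 2 @ unit cost 8 (adds 16)
shortest-cost path #3: 7→3→1 push 11 @ unit cost 10 (adds 110)
shortest-cost path #4: 7→6→0→1 push 1 @ unit cost 10 (adds 10)
total cost = 150

Minimum cost for 16 units: 150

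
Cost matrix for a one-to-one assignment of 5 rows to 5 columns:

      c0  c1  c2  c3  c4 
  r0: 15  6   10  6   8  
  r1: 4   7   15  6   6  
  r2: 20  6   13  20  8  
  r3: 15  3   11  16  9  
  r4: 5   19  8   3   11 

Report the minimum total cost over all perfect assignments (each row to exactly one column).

optimal assignment: row0→col2 (cost 10), row1→col0 (cost 4), row2→col4 (cost 8), row3→col1 (cost 3), row4→col3 (cost 3)
total = 10 + 4 + 8 + 3 + 3 = 28

Minimum assignment cost: 28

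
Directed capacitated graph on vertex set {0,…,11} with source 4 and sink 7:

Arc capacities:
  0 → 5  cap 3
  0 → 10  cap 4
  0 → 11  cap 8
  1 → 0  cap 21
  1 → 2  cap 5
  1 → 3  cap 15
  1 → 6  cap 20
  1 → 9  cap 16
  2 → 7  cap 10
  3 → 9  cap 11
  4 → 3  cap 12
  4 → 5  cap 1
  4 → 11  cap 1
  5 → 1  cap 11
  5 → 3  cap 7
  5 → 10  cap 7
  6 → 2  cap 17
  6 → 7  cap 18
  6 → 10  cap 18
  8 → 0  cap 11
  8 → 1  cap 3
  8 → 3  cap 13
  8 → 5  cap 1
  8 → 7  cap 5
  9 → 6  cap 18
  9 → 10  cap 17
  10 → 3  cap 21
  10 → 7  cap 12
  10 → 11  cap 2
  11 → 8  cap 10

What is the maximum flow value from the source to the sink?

Maximum flow value: 13

augment #1: 4→5→10→7 bottleneck 1, total now 1
augment #2: 4→11→8→7 bottleneck 1, total now 2
augment #3: 4→3→9→6→7 bottleneck 11, total now 13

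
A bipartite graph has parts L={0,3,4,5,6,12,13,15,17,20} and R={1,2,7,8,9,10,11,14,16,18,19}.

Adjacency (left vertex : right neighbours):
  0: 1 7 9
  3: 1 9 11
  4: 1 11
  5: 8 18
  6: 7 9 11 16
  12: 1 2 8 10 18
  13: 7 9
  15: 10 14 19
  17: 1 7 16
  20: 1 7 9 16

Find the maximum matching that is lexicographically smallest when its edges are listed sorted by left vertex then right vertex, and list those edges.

Lex-smallest maximum matching: {(0,1), (3,9), (4,11), (5,8), (6,7), (12,2), (15,10), (17,16)}

|M| = 8 (so the lex-smallest maximum matching has 8 edges)
process left vertices in ascending order; for each, take the smallest-labelled available neighbour that still permits 8 edges overall, or leave it unmatched if none does
lex-smallest matching: {0-1, 3-9, 4-11, 5-8, 6-7, 12-2, 15-10, 17-16}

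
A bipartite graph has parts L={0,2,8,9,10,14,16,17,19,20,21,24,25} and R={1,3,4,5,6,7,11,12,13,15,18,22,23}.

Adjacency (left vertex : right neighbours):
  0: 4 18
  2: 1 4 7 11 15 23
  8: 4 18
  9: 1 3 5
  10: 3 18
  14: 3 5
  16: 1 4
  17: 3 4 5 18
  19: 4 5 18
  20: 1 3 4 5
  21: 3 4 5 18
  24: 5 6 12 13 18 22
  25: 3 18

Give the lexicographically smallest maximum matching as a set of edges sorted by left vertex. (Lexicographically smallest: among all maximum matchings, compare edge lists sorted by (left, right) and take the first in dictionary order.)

|M| = 7 (so the lex-smallest maximum matching has 7 edges)
process left vertices in ascending order; for each, take the smallest-labelled available neighbour that still permits 7 edges overall, or leave it unmatched if none does
lex-smallest matching: {0-4, 2-7, 8-18, 9-1, 10-3, 14-5, 24-6}

Lex-smallest maximum matching: {(0,4), (2,7), (8,18), (9,1), (10,3), (14,5), (24,6)}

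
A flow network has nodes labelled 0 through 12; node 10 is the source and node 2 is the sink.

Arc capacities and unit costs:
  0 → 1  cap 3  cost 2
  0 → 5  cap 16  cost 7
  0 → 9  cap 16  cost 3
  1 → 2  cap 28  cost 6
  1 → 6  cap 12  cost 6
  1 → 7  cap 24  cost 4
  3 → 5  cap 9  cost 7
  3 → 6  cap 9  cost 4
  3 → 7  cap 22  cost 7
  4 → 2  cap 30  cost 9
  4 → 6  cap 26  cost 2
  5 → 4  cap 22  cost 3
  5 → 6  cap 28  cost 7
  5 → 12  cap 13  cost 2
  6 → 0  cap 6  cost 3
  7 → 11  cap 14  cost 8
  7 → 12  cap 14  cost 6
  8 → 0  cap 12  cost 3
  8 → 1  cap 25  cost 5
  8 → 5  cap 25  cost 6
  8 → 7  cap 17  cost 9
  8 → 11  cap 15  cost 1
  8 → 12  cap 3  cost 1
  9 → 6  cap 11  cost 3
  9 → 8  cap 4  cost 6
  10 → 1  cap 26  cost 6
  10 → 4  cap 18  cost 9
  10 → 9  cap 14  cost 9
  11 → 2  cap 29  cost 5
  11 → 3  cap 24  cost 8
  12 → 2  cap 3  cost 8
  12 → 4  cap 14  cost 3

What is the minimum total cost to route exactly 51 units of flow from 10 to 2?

shortest-cost path #1: 10→1→2 push 26 @ unit cost 12 (adds 312)
shortest-cost path #2: 10→4→2 push 18 @ unit cost 18 (adds 324)
shortest-cost path #3: 10→9→8→11→2 push 4 @ unit cost 21 (adds 84)
shortest-cost path #4: 10→9→6→0→1→2 push 2 @ unit cost 23 (adds 46)
shortest-cost path #5: 10→9→6→0→5→12→2 push 1 @ unit cost 32 (adds 32)
total cost = 798

Minimum cost for 51 units: 798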